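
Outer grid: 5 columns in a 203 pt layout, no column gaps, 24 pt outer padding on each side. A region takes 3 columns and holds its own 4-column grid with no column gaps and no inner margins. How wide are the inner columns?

Take off 48 pt of margins, leaving 155 pt.
155 / 5 = 31 pt per column.
3-column span = 3·31 = 93 pt.
93 / 4 = 23.25 pt per column.

23.25 pt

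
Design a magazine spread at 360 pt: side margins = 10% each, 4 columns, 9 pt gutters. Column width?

Margins: 10% × 360 = 36 pt each, so content = 360 − 72 = 288 pt.
4c + 3·9 = 288 → 4c = 261 → c = 65.25 pt.

65.25 pt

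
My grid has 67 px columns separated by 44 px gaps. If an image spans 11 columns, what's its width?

Span of 11: 11·67 + 10·44 = 737 + 440 = 1177 px.

1177 px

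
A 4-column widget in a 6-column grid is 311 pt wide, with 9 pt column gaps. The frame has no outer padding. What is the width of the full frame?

471 pt

311 − 3·9 = 284; ÷4 gives c = 71 pt.
Summing: 426 + 45 = 471 pt.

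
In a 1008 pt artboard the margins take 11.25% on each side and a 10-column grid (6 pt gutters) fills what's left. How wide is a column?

Each margin = 11.25% of 1008 = 113.4 pt; content = 1008 − 2·113.4 = 781.2 pt.
10 columns + 9 gutters: 10c + 9·6 = 781.2.
10c = 781.2 − 54 = 727.2, so c = 72.72 pt.

72.72 pt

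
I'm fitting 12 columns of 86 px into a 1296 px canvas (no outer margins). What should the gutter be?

24 px

12·86 + 11g = 1296 → 11g = 264 → g = 24 px.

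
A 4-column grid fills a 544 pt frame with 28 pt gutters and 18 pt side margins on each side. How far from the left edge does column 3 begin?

286 pt

Subtract both margins: 544 − 2·18 = 508 pt.
4 columns + 3 gutters: 4c + 3·28 = 508.
4c = 508 − 84 = 424, so c = 106 pt.
Column 3 starts at margin + 2·(column + gutter) = 18 + 2·134 = 286 pt.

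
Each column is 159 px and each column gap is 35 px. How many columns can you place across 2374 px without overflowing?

12 columns

12 columns: 12·159 + 11·35 = 2293 px ≤ 2374.
13 columns: 2487 px > 2374. So 12.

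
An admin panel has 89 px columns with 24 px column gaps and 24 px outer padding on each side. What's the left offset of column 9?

Each column+gutter stride is 113 px; 8 of them past the 24 px margin is 24 + 904 = 928 px.

928 px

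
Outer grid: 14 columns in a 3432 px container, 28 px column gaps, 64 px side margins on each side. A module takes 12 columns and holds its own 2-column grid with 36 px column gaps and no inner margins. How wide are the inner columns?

Inside the margins: 3432 − 128 = 3304 px.
14 columns + 13 column gaps: 14c + 13·28 = 3304.
14c = 3304 − 364 = 2940, so c = 210 px.
Span of 12: 12·210 + 11·28 = 2520 + 308 = 2828 px.
Subtracting 1 column gap of 36 leaves 2792 for 2 columns, so d = 1396 px.

1396 px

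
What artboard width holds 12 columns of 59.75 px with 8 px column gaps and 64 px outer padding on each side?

Artboard = 2·64 + 12·59.75 + 11·8 = 128 + 717 + 88 = 933 px.

933 px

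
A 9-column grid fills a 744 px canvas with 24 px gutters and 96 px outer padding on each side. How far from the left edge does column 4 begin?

288 px

Inside the margins: 744 − 192 = 552 px.
9c + 8·24 = 552 → 9c = 360 → c = 40 px.
Column 4 starts at margin + 3·(column + gutter) = 96 + 3·64 = 288 px.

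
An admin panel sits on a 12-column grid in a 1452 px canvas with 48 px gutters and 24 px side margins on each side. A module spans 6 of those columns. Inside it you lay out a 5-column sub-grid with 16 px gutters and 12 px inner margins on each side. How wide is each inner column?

Outer content = 1452 − 2·24 = 1404 px.
12 columns + 11 gutters: 12c + 11·48 = 1404.
12c = 1404 − 528 = 876, so c = 73 px.
6 columns plus 5 gutters: 438 + 240 = 678 px.
Inner content = 678 − 2·12 = 654 px.
Subtracting 4 gutters of 16 leaves 590 for 5 columns, so d = 118 px.

118 px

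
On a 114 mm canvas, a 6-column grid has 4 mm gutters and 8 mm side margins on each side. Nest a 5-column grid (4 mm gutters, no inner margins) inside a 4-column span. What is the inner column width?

9.6 mm

Take off 16 mm of margins, leaving 98 mm.
6 columns + 5 gutters: 6c + 5·4 = 98.
6c = 98 − 20 = 78, so c = 13 mm.
Span of 4: 4·13 + 3·4 = 52 + 12 = 64 mm.
5d + 4·4 = 64 → 5d = 48 → d = 9.6 mm.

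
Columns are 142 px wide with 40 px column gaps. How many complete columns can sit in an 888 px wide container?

Each extra column adds 142 + 40 = 182 px.
(888 + 40) / 182 = 5.10, so 5 columns fit.

5 columns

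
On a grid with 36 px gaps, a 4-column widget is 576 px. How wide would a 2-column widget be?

4c + 3·36 = 576 → 4c = 468 → c = 117 px.
Span of 2: 2·117 + 1·36 = 234 + 36 = 270 px.

270 px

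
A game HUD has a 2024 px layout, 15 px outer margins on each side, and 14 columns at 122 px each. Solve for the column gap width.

22 px

Inside the margins: 2024 − 30 = 1994 px.
14 columns take 14·122 = 1708 px; remaining 286 splits into 13 column gaps.
g = 286 / 13 = 22 px.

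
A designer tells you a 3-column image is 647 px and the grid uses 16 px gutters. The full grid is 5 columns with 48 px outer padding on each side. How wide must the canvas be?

1185 px

647 − 2·16 = 615; ÷3 gives c = 205 px.
Canvas = 2·48 + 5·205 + 4·16 = 96 + 1025 + 64 = 1185 px.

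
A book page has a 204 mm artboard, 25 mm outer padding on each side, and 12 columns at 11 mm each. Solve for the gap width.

Inside the margins: 204 − 50 = 154 mm.
Columns use 132 mm, leaving 22 mm across 11 gaps = 2 mm each.

2 mm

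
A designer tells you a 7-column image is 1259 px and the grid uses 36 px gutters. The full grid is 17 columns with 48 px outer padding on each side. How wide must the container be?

1259 − 6·36 = 1043; ÷7 gives c = 149 px.
Container = 2·48 + 17·149 + 16·36 = 96 + 2533 + 576 = 3205 px.

3205 px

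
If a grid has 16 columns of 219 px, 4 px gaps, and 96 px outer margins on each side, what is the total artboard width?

Adding margins, columns and gutters: 192 + 3504 + 60 = 3756 px.

3756 px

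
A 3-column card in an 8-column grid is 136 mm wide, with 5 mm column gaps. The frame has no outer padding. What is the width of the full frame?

371 mm

3 columns + 2 column gaps: 3c + 2·5 = 136.
3c = 136 − 10 = 126, so c = 42 mm.
Frame = 8·42 + 7·5 = 336 + 35 = 371 mm.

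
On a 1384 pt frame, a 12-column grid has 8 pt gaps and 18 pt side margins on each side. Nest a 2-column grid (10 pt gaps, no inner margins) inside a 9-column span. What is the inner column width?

499.5 pt

Inside the margins: 1384 − 36 = 1348 pt.
Subtracting 11 gaps of 8 leaves 1260 for 12 columns, so c = 105 pt.
9-column span = 9·105 + 8·8 = 1009 pt.
2 columns + 1 gap: 2d + 1·10 = 1009.
2d = 1009 − 10 = 999, so d = 499.5 pt.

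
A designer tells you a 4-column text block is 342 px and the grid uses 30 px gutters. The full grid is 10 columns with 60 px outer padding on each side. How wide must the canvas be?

1020 px

342 − 3·30 = 252; ÷4 gives c = 63 px.
Adding margins, columns and gutters: 120 + 630 + 270 = 1020 px.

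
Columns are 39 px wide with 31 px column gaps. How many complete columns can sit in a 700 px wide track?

10 columns

Each extra column adds 39 + 31 = 70 px.
(700 + 31) / 70 = 10.44, so 10 columns fit.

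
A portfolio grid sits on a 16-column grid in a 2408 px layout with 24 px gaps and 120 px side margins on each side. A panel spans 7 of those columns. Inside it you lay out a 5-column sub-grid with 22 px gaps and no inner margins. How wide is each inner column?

Take off 240 px of margins, leaving 2168 px.
16 columns + 15 gaps: 16c + 15·24 = 2168.
16c = 2168 − 360 = 1808, so c = 113 px.
Span of 7: 7·113 + 6·24 = 791 + 144 = 935 px.
Subtracting 4 gaps of 22 leaves 847 for 5 columns, so d = 169.4 px.

169.4 px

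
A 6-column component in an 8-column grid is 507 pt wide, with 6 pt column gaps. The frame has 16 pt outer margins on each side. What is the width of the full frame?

6c + 5·6 = 507 → 6c = 477 → c = 79.5 pt.
Total width: 2·16 + 8·79.5 + 7·6 = 710 pt.

710 pt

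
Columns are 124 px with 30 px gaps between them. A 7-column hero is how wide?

1048 px

7 columns plus 6 gaps: 868 + 180 = 1048 px.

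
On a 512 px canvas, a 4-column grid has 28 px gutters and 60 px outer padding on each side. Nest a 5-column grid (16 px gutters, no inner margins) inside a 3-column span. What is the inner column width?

Take off 120 px of margins, leaving 392 px.
4c + 3·28 = 392 → 4c = 308 → c = 77 px.
3-column span = 3·77 + 2·28 = 287 px.
287 − 4·16 = 223; ÷5 gives d = 44.6 px.

44.6 px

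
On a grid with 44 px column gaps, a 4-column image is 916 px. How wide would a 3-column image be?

676 px

4c + 3·44 = 916 → 4c = 784 → c = 196 px.
Span of 3: 3·196 + 2·44 = 588 + 88 = 676 px.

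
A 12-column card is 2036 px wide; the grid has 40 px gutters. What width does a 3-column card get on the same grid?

479 px

12c + 11·40 = 2036 → 12c = 1596 → c = 133 px.
Span of 3: 3·133 + 2·40 = 399 + 80 = 479 px.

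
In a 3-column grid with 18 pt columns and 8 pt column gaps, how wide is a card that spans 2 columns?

2-column span = 2·18 + 1·8 = 44 pt.

44 pt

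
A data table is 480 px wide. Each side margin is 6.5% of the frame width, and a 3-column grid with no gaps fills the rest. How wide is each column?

139.2 px

Margins: 6.5% × 480 = 31.2 px each, so content = 480 − 62.4 = 417.6 px.
With no gaps, each column is 417.6/3 = 139.2 px.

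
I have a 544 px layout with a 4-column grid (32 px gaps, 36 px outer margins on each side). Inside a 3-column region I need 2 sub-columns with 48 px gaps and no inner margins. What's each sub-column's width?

Subtract both margins: 544 − 2·36 = 472 px.
4c + 3·32 = 472 → 4c = 376 → c = 94 px.
3-column span = 3·94 + 2·32 = 346 px.
2d + 1·48 = 346 → 2d = 298 → d = 149 px.

149 px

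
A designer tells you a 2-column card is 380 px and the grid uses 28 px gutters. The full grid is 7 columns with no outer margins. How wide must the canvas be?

2c + 1·28 = 380 → 2c = 352 → c = 176 px.
Total width: 7·176 + 6·28 = 1400 px.

1400 px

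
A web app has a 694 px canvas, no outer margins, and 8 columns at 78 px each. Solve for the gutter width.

10 px

8·78 + 7g = 694 → 7g = 70 → g = 10 px.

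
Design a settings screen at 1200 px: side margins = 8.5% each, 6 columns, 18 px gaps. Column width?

Each margin = 8.5% of 1200 = 102 px; content = 1200 − 2·102 = 996 px.
996 − 5·18 = 906; ÷6 gives c = 151 px.

151 px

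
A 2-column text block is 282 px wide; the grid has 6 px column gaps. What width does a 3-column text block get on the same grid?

426 px

Subtracting 1 column gap of 6 leaves 276 for 2 columns, so c = 138 px.
3-column span = 3·138 + 2·6 = 426 px.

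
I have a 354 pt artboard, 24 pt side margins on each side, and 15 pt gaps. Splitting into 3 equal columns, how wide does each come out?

Inside the margins: 354 − 48 = 306 pt.
3c + 2·15 = 306 → 3c = 276 → c = 92 pt.

92 pt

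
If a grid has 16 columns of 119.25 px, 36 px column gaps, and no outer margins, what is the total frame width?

2448 px

Summing: 1908 + 540 = 2448 px.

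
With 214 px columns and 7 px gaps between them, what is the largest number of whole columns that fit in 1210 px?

5 columns: 5·214 + 4·7 = 1098 px ≤ 1210.
6 columns: 1319 px > 1210. So 5.

5 columns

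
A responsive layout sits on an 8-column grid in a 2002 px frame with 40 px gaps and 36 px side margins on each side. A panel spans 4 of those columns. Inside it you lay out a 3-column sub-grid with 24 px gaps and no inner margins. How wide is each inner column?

Inside the margins: 2002 − 72 = 1930 px.
8c + 7·40 = 1930 → 8c = 1650 → c = 206.25 px.
4-column span = 4·206.25 + 3·40 = 945 px.
Subtracting 2 gaps of 24 leaves 897 for 3 columns, so d = 299 px.

299 px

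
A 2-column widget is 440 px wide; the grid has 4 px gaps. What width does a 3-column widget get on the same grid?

2 columns + 1 gap: 2c + 1·4 = 440.
2c = 440 − 4 = 436, so c = 218 px.
Span of 3: 3·218 + 2·4 = 654 + 8 = 662 px.

662 px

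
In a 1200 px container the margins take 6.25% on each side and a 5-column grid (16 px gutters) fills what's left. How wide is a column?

197.2 px

1200 × (1 − 2·6.25%) = 1200 × 87.5% = 1050 px for the columns.
1050 − 4·16 = 986; ÷5 gives c = 197.2 px.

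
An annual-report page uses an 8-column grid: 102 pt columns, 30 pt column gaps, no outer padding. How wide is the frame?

Summing: 816 + 210 = 1026 pt.

1026 pt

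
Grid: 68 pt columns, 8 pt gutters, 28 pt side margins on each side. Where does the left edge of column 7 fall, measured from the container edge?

484 pt

Each column+gutter stride is 76 pt; 6 of them past the 28 pt margin is 28 + 456 = 484 pt.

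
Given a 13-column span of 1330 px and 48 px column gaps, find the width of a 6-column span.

588 px

13 columns + 12 column gaps: 13c + 12·48 = 1330.
13c = 1330 − 576 = 754, so c = 58 px.
6 columns plus 5 column gaps: 348 + 240 = 588 px.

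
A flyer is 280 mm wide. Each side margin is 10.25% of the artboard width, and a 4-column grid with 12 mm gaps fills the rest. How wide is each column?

280 × (1 − 2·10.25%) = 280 × 79.5% = 222.6 mm for the columns.
4 columns + 3 gaps: 4c + 3·12 = 222.6.
4c = 222.6 − 36 = 186.6, so c = 46.65 mm.

46.65 mm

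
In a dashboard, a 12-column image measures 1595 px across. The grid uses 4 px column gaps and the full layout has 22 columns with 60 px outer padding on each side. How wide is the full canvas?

12c + 11·4 = 1595 → 12c = 1551 → c = 129.25 px.
Total width: 2·60 + 22·129.25 + 21·4 = 3047.5 px.

3047.5 px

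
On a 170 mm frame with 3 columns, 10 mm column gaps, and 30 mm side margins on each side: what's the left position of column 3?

110 mm

Take off 60 mm of margins, leaving 110 mm.
3c + 2·10 = 110 → 3c = 90 → c = 30 mm.
Column 3 starts at margin + 2·(column + gutter) = 30 + 2·40 = 110 mm.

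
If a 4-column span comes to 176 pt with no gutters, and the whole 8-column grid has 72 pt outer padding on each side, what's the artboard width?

With no gutters, each column is 176/4 = 44 pt.
Total width: 2·72 + 8·44 = 496 pt.

496 pt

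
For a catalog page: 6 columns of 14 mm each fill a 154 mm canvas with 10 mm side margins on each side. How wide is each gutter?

Content width = 154 − 2·10 = 134 mm.
6·14 + 5g = 134 → 5g = 50 → g = 10 mm.

10 mm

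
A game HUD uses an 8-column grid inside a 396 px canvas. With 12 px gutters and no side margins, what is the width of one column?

39 px

8 columns + 7 gutters: 8c + 7·12 = 396.
8c = 396 − 84 = 312, so c = 39 px.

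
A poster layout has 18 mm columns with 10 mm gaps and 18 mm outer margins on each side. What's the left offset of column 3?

Before column 3: the margin + 2 columns + 2 gaps.
Offset = 18 + 2·(18 + 10) = 18 + 56 = 74 mm.

74 mm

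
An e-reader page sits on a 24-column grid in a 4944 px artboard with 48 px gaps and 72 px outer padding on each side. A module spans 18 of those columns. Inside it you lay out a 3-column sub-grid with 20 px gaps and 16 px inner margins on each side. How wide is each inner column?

1172 px

Inside the margins: 4944 − 144 = 4800 px.
Subtracting 23 gaps of 48 leaves 3696 for 24 columns, so c = 154 px.
18-column span = 18·154 + 17·48 = 3588 px.
Inner content = 3588 − 2·16 = 3556 px.
3d + 2·20 = 3556 → 3d = 3516 → d = 1172 px.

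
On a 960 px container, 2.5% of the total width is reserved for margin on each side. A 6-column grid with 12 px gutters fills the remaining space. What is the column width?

Each margin = 2.5% of 960 = 24 px; content = 960 − 2·24 = 912 px.
912 − 5·12 = 852; ÷6 gives c = 142 px.

142 px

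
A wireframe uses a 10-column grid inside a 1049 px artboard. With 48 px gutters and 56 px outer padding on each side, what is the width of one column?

Take off 112 px of margins, leaving 937 px.
Subtracting 9 gutters of 48 leaves 505 for 10 columns, so c = 50.5 px.

50.5 px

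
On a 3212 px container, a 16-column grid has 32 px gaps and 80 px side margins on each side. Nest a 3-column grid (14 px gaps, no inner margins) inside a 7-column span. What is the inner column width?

429.75 px

Subtract both margins: 3212 − 2·80 = 3052 px.
16 columns + 15 gaps: 16c + 15·32 = 3052.
16c = 3052 − 480 = 2572, so c = 160.75 px.
7-column span = 7·160.75 + 6·32 = 1317.25 px.
3d + 2·14 = 1317.25 → 3d = 1289.25 → d = 429.75 px.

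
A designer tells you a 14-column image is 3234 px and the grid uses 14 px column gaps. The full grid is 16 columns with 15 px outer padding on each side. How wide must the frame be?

3728 px

14 columns + 13 column gaps: 14c + 13·14 = 3234.
14c = 3234 − 182 = 3052, so c = 218 px.
Adding margins, columns and gutters: 30 + 3488 + 210 = 3728 px.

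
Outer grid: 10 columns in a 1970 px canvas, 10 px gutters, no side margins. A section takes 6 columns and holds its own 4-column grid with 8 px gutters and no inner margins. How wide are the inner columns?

1970 − 9·10 = 1880; ÷10 gives c = 188 px.
Span of 6: 6·188 + 5·10 = 1128 + 50 = 1178 px.
4 columns + 3 gutters: 4d + 3·8 = 1178.
4d = 1178 − 24 = 1154, so d = 288.5 px.

288.5 px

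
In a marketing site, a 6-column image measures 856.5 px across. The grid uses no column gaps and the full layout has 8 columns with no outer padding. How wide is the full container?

6c = 856.5 → c = 142.75 px.
Summing: 1142 = 1142 px.

1142 px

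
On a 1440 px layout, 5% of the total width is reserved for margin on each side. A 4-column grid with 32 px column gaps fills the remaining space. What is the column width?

Each margin = 5% of 1440 = 72 px; content = 1440 − 2·72 = 1296 px.
4c + 3·32 = 1296 → 4c = 1200 → c = 300 px.

300 px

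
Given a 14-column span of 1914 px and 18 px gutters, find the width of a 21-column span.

2880 px

14 columns + 13 gutters: 14c + 13·18 = 1914.
14c = 1914 − 234 = 1680, so c = 120 px.
Span of 21: 21·120 + 20·18 = 2520 + 360 = 2880 px.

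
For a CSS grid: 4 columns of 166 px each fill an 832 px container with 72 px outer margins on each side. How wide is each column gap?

Take off 144 px of margins, leaving 688 px.
Columns use 664 px, leaving 24 px across 3 column gaps = 8 px each.

8 px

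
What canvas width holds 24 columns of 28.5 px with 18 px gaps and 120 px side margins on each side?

1338 px

Total width: 2·120 + 24·28.5 + 23·18 = 1338 px.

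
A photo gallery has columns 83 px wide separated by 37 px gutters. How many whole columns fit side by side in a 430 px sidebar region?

3 columns

k columns need k·83 + (k−1)·37 = k·120 − 37.
k·120 − 37 ≤ 430 → k ≤ 467 / 120 ≈ 3.89, so k = 3.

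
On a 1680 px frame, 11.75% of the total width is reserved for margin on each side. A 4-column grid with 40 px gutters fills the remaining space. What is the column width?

Margins: 11.75% × 1680 = 197.4 px each, so content = 1680 − 394.8 = 1285.2 px.
Subtracting 3 gutters of 40 leaves 1165.2 for 4 columns, so c = 291.3 px.

291.3 px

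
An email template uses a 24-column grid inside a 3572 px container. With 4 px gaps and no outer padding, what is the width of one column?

145 px

3572 − 23·4 = 3480; ÷24 gives c = 145 px.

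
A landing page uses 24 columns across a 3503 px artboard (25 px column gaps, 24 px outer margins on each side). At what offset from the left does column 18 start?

Content = 3503 − 2·24 = 3455 px.
Subtracting 23 column gaps of 25 leaves 2880 for 24 columns, so c = 120 px.
Before column 18: the margin + 17 columns + 17 column gaps.
Offset = 24 + 17·(120 + 25) = 24 + 2465 = 2489 px.

2489 px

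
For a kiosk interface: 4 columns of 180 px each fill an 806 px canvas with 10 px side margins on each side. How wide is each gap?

22 px

Content width = 806 − 2·10 = 786 px.
4 columns take 4·180 = 720 px; remaining 66 splits into 3 gaps.
g = 66 / 3 = 22 px.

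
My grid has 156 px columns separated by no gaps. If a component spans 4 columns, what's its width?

624 px

With no gaps, 4 columns span 4·156 = 624 px.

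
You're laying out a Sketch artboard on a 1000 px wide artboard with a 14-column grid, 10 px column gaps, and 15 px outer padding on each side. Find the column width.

Content width = 1000 − 2·15 = 970 px.
Subtracting 13 column gaps of 10 leaves 840 for 14 columns, so c = 60 px.

60 px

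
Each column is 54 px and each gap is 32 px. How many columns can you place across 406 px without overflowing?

5 columns: 5·54 + 4·32 = 398 px ≤ 406.
6 columns: 484 px > 406. So 5.

5 columns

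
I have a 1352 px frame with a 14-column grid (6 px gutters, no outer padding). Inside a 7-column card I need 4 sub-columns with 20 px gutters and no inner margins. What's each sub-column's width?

153.25 px

14c + 13·6 = 1352 → 14c = 1274 → c = 91 px.
Span of 7: 7·91 + 6·6 = 637 + 36 = 673 px.
4 columns + 3 gutters: 4d + 3·20 = 673.
4d = 673 − 60 = 613, so d = 153.25 px.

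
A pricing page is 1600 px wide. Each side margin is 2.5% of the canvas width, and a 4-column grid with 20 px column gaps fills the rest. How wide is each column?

1600 × (1 − 2·2.5%) = 1600 × 95% = 1520 px for the columns.
1520 − 3·20 = 1460; ÷4 gives c = 365 px.

365 px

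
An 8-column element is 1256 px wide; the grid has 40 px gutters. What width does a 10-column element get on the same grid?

Subtracting 7 gutters of 40 leaves 976 for 8 columns, so c = 122 px.
Span of 10: 10·122 + 9·40 = 1220 + 360 = 1580 px.

1580 px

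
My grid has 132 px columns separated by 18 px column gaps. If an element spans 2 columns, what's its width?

282 px

2 columns plus 1 column gap: 264 + 18 = 282 px.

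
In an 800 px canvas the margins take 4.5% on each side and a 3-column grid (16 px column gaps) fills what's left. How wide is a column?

232 px

800 × (1 − 2·4.5%) = 800 × 91% = 728 px for the columns.
3c + 2·16 = 728 → 3c = 696 → c = 232 px.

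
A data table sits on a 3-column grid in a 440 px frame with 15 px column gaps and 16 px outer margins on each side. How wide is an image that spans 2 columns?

Subtract both margins: 440 − 2·16 = 408 px.
3 columns + 2 column gaps: 3c + 2·15 = 408.
3c = 408 − 30 = 378, so c = 126 px.
2 columns plus 1 column gap: 252 + 15 = 267 px.

267 px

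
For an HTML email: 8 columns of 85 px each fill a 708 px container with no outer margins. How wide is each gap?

Columns use 680 px, leaving 28 px across 7 gaps = 4 px each.

4 px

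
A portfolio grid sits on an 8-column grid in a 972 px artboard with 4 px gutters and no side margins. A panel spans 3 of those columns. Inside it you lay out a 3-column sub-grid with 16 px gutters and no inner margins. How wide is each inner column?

8 columns + 7 gutters: 8c + 7·4 = 972.
8c = 972 − 28 = 944, so c = 118 px.
Span of 3: 3·118 + 2·4 = 354 + 8 = 362 px.
Subtracting 2 gutters of 16 leaves 330 for 3 columns, so d = 110 px.

110 px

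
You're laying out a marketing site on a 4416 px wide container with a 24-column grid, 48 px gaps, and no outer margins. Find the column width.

138 px

4416 − 23·48 = 3312; ÷24 gives c = 138 px.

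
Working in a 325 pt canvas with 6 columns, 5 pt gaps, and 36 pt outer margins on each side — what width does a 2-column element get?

81 pt

Content width = 325 − 2·36 = 253 pt.
6c + 5·5 = 253 → 6c = 228 → c = 38 pt.
2 columns plus 1 gap: 76 + 5 = 81 pt.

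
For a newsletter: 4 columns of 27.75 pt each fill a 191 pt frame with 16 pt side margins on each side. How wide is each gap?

16 pt

Subtract both margins: 191 − 2·16 = 159 pt.
4·27.75 + 3g = 159 → 3g = 48 → g = 16 pt.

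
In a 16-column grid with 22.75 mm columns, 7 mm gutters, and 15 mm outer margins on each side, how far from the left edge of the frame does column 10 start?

282.75 mm

Each column+gutter stride is 29.75 mm; 9 of them past the 15 mm margin is 15 + 267.75 = 282.75 mm.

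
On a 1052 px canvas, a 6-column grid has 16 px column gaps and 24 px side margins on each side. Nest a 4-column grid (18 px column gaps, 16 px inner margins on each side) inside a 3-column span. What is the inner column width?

102 px

Inside the margins: 1052 − 48 = 1004 px.
6 columns + 5 column gaps: 6c + 5·16 = 1004.
6c = 1004 − 80 = 924, so c = 154 px.
3-column span = 3·154 + 2·16 = 494 px.
Inner content = 494 − 2·16 = 462 px.
4d + 3·18 = 462 → 4d = 408 → d = 102 px.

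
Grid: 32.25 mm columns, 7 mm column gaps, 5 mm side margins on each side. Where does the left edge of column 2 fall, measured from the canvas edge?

Column 2 starts at margin + 1·(column + gutter) = 5 + 1·39.25 = 44.25 mm.

44.25 mm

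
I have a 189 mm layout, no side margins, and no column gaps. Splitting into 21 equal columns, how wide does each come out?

9 mm

With no column gaps, each column is 189/21 = 9 mm.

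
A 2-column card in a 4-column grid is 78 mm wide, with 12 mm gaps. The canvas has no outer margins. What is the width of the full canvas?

2c + 1·12 = 78 → 2c = 66 → c = 33 mm.
Canvas = 4·33 + 3·12 = 132 + 36 = 168 mm.

168 mm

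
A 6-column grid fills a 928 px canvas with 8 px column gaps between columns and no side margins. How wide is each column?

6 columns + 5 column gaps: 6c + 5·8 = 928.
6c = 928 − 40 = 888, so c = 148 px.

148 px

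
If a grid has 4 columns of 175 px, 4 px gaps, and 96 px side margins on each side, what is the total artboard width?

904 px

Adding margins, columns and gutters: 192 + 700 + 12 = 904 px.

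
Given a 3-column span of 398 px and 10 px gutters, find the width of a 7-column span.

942 px

398 − 2·10 = 378; ÷3 gives c = 126 px.
Span of 7: 7·126 + 6·10 = 882 + 60 = 942 px.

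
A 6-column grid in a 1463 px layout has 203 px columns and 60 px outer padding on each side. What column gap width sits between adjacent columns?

25 px

Content width = 1463 − 2·60 = 1343 px.
6·203 + 5g = 1343 → 5g = 125 → g = 25 px.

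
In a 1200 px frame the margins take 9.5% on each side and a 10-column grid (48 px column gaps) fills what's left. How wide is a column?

Each margin = 9.5% of 1200 = 114 px; content = 1200 − 2·114 = 972 px.
Subtracting 9 column gaps of 48 leaves 540 for 10 columns, so c = 54 px.

54 px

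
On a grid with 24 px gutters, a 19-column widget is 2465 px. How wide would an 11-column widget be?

1417 px

19 columns + 18 gutters: 19c + 18·24 = 2465.
19c = 2465 − 432 = 2033, so c = 107 px.
Span of 11: 11·107 + 10·24 = 1177 + 240 = 1417 px.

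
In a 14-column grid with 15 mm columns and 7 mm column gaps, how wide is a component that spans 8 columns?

8-column span = 8·15 + 7·7 = 169 mm.

169 mm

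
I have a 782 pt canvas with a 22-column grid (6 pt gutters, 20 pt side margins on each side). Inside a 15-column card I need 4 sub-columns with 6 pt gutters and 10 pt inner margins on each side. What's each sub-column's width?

116.5 pt

Take off 40 pt of margins, leaving 742 pt.
Subtracting 21 gutters of 6 leaves 616 for 22 columns, so c = 28 pt.
Span of 15: 15·28 + 14·6 = 420 + 84 = 504 pt.
Inner content = 504 − 2·10 = 484 pt.
4d + 3·6 = 484 → 4d = 466 → d = 116.5 pt.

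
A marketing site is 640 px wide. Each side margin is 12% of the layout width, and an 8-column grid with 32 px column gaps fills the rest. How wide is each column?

Margins: 12% × 640 = 76.8 px each, so content = 640 − 153.6 = 486.4 px.
Subtracting 7 column gaps of 32 leaves 262.4 for 8 columns, so c = 32.8 px.

32.8 px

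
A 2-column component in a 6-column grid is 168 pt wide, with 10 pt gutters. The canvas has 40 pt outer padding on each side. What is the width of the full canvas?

604 pt

Subtracting 1 gutter of 10 leaves 158 for 2 columns, so c = 79 pt.
Canvas = 2·40 + 6·79 + 5·10 = 80 + 474 + 50 = 604 pt.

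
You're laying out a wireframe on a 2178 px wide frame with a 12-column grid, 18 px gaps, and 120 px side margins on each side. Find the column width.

Subtract both margins: 2178 − 2·120 = 1938 px.
Subtracting 11 gaps of 18 leaves 1740 for 12 columns, so c = 145 px.

145 px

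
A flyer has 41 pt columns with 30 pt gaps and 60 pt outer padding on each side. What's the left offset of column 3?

202 pt

Each column+gutter stride is 71 pt; 2 of them past the 60 pt margin is 60 + 142 = 202 pt.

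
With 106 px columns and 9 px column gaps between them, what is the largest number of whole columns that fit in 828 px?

7 columns

7 columns: 7·106 + 6·9 = 796 px ≤ 828.
8 columns: 911 px > 828. So 7.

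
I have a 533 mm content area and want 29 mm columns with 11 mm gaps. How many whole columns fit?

13 columns

Each extra column adds 29 + 11 = 40 mm.
(533 + 11) / 40 = 13.60, so 13 columns fit.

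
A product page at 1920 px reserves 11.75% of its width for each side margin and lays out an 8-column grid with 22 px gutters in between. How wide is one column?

Margins: 11.75% × 1920 = 225.6 px each, so content = 1920 − 451.2 = 1468.8 px.
8 columns + 7 gutters: 8c + 7·22 = 1468.8.
8c = 1468.8 − 154 = 1314.8, so c = 164.35 px.

164.35 px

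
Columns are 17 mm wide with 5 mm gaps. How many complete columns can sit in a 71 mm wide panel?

3 columns

k columns need k·17 + (k−1)·5 = k·22 − 5.
k·22 − 5 ≤ 71 → k ≤ 76 / 22 ≈ 3.45, so k = 3.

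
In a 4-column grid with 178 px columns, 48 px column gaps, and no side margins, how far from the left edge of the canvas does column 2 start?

226 px

No margin, so column 2 starts at 1·(column + gutter) = 1·226 = 226 px.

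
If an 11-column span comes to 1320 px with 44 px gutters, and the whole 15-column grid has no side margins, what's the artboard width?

1816 px

11c + 10·44 = 1320 → 11c = 880 → c = 80 px.
Total width: 15·80 + 14·44 = 1816 px.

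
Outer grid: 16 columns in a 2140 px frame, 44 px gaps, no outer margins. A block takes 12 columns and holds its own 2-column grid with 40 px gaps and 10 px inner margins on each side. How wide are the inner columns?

Subtracting 15 gaps of 44 leaves 1480 for 16 columns, so c = 92.5 px.
12 columns plus 11 gaps: 1110 + 484 = 1594 px.
Inner content = 1594 − 2·10 = 1574 px.
1574 − 1·40 = 1534; ÷2 gives d = 767 px.

767 px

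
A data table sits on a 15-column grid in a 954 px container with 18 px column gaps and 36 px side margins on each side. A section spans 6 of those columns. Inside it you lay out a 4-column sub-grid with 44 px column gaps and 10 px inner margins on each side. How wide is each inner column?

47.5 px

Take off 72 px of margins, leaving 882 px.
882 − 14·18 = 630; ÷15 gives c = 42 px.
6-column span = 6·42 + 5·18 = 342 px.
Inner content = 342 − 2·10 = 322 px.
4 columns + 3 column gaps: 4d + 3·44 = 322.
4d = 322 − 132 = 190, so d = 47.5 px.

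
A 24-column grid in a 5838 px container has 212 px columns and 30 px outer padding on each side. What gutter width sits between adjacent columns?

Subtract both margins: 5838 − 2·30 = 5778 px.
Columns use 5088 px, leaving 690 px across 23 gutters = 30 px each.

30 px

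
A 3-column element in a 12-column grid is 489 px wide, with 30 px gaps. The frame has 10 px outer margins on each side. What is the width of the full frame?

2066 px

3c + 2·30 = 489 → 3c = 429 → c = 143 px.
Total width: 2·10 + 12·143 + 11·30 = 2066 px.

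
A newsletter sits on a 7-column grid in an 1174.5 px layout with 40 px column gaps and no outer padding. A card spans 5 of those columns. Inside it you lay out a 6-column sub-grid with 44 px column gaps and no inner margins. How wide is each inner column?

7c + 6·40 = 1174.5 → 7c = 934.5 → c = 133.5 px.
Span of 5: 5·133.5 + 4·40 = 667.5 + 160 = 827.5 px.
827.5 − 5·44 = 607.5; ÷6 gives d = 101.25 px.

101.25 px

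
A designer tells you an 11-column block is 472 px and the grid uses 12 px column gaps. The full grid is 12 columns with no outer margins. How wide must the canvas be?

Subtracting 10 column gaps of 12 leaves 352 for 11 columns, so c = 32 px.
Total width: 12·32 + 11·12 = 516 px.

516 px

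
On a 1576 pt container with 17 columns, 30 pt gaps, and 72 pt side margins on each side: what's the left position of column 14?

Take off 144 pt of margins, leaving 1432 pt.
1432 − 16·30 = 952; ÷17 gives c = 56 pt.
Each column+gutter stride is 86 pt; 13 of them past the 72 pt margin is 72 + 1118 = 1190 pt.

1190 pt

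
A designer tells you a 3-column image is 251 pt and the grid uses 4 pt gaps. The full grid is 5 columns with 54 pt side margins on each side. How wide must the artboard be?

529 pt

3 columns + 2 gaps: 3c + 2·4 = 251.
3c = 251 − 8 = 243, so c = 81 pt.
Artboard = 2·54 + 5·81 + 4·4 = 108 + 405 + 16 = 529 pt.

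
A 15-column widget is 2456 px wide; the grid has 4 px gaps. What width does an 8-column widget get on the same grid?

15c + 14·4 = 2456 → 15c = 2400 → c = 160 px.
Span of 8: 8·160 + 7·4 = 1280 + 28 = 1308 px.

1308 px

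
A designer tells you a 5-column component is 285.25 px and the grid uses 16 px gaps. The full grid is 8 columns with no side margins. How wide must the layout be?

5 columns + 4 gaps: 5c + 4·16 = 285.25.
5c = 285.25 − 64 = 221.25, so c = 44.25 px.
Summing: 354 + 112 = 466 px.

466 px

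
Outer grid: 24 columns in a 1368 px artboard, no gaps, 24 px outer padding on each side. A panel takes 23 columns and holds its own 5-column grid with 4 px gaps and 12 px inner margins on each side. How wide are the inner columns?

Outer content = 1368 − 2·24 = 1320 px.
1320 / 24 = 55 px per column.
With no gaps, 23 columns span 23·55 = 1265 px.
Inner content = 1265 − 2·12 = 1241 px.
1241 − 4·4 = 1225; ÷5 gives d = 245 px.

245 px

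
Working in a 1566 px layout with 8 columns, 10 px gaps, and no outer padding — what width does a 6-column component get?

Subtracting 7 gaps of 10 leaves 1496 for 8 columns, so c = 187 px.
Span of 6: 6·187 + 5·10 = 1122 + 50 = 1172 px.

1172 px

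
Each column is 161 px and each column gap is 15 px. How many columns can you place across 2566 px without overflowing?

Each extra column adds 161 + 15 = 176 px.
(2566 + 15) / 176 = 14.66, so 14 columns fit.

14 columns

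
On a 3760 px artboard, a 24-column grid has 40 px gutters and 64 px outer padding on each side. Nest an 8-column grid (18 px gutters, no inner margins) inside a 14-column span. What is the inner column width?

Outer content = 3760 − 2·64 = 3632 px.
3632 − 23·40 = 2712; ÷24 gives c = 113 px.
14-column span = 14·113 + 13·40 = 2102 px.
Subtracting 7 gutters of 18 leaves 1976 for 8 columns, so d = 247 px.

247 px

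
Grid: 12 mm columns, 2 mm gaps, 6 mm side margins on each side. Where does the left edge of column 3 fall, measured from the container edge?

Column 3 starts at margin + 2·(column + gutter) = 6 + 2·14 = 34 mm.

34 mm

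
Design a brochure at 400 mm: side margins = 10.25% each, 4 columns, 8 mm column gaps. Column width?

Margins: 10.25% × 400 = 41 mm each, so content = 400 − 82 = 318 mm.
318 − 3·8 = 294; ÷4 gives c = 73.5 mm.

73.5 mm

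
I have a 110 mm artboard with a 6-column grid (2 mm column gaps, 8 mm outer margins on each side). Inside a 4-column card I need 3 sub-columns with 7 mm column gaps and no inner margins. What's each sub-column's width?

16 mm

Take off 16 mm of margins, leaving 94 mm.
6 columns + 5 column gaps: 6c + 5·2 = 94.
6c = 94 − 10 = 84, so c = 14 mm.
Span of 4: 4·14 + 3·2 = 56 + 6 = 62 mm.
Subtracting 2 column gaps of 7 leaves 48 for 3 columns, so d = 16 mm.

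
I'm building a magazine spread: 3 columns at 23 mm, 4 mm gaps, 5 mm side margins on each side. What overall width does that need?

87 mm

Frame = 2·5 + 3·23 + 2·4 = 10 + 69 + 8 = 87 mm.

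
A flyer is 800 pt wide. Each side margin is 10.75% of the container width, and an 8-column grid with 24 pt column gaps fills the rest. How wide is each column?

57.5 pt

Margins: 10.75% × 800 = 86 pt each, so content = 800 − 172 = 628 pt.
8c + 7·24 = 628 → 8c = 460 → c = 57.5 pt.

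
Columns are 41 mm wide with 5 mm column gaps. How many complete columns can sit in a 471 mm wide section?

Each extra column adds 41 + 5 = 46 mm.
(471 + 5) / 46 = 10.35, so 10 columns fit.

10 columns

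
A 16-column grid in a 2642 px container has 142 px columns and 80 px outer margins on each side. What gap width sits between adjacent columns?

14 px

Inside the margins: 2642 − 160 = 2482 px.
16·142 + 15g = 2482 → 15g = 210 → g = 14 px.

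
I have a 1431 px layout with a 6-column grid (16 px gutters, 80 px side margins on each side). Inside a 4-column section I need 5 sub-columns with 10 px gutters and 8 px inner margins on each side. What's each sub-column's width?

Subtract both margins: 1431 − 2·80 = 1271 px.
6 columns + 5 gutters: 6c + 5·16 = 1271.
6c = 1271 − 80 = 1191, so c = 198.5 px.
4 columns plus 3 gutters: 794 + 48 = 842 px.
Inner content = 842 − 2·8 = 826 px.
5d + 4·10 = 826 → 5d = 786 → d = 157.2 px.

157.2 px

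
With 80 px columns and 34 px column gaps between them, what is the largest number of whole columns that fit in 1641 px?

14 columns

Each extra column adds 80 + 34 = 114 px.
(1641 + 34) / 114 = 14.69, so 14 columns fit.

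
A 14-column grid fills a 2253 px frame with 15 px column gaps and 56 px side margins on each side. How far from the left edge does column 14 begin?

2058 px

Subtract both margins: 2253 − 2·56 = 2141 px.
14c + 13·15 = 2141 → 14c = 1946 → c = 139 px.
Each column+gutter stride is 154 px; 13 of them past the 56 px margin is 56 + 2002 = 2058 px.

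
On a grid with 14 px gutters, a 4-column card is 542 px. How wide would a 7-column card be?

4 columns + 3 gutters: 4c + 3·14 = 542.
4c = 542 − 42 = 500, so c = 125 px.
7-column span = 7·125 + 6·14 = 959 px.

959 px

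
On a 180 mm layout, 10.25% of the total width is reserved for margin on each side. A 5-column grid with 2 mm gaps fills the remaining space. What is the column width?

27.02 mm

Margins: 10.25% × 180 = 18.45 mm each, so content = 180 − 36.9 = 143.1 mm.
5c + 4·2 = 143.1 → 5c = 135.1 → c = 27.02 mm.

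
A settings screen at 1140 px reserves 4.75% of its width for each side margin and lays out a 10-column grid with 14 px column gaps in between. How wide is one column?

1140 × (1 − 2·4.75%) = 1140 × 90.5% = 1031.7 px for the columns.
10 columns + 9 column gaps: 10c + 9·14 = 1031.7.
10c = 1031.7 − 126 = 905.7, so c = 90.57 px.

90.57 px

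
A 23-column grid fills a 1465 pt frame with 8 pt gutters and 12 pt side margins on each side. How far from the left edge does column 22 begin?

1335 pt

Subtract both margins: 1465 − 2·12 = 1441 pt.
1441 − 22·8 = 1265; ÷23 gives c = 55 pt.
Before column 22: the margin + 21 columns + 21 gutters.
Offset = 12 + 21·(55 + 8) = 12 + 1323 = 1335 pt.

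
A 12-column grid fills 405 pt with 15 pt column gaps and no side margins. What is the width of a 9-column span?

300 pt

12 columns + 11 column gaps: 12c + 11·15 = 405.
12c = 405 − 165 = 240, so c = 20 pt.
Span of 9: 9·20 + 8·15 = 180 + 120 = 300 pt.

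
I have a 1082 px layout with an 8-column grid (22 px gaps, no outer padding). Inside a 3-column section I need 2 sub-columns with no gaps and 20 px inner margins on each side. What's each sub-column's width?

176 px

8 columns + 7 gaps: 8c + 7·22 = 1082.
8c = 1082 − 154 = 928, so c = 116 px.
3-column span = 3·116 + 2·22 = 392 px.
Inner content = 392 − 2·20 = 352 px.
352 / 2 = 176 px per column.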